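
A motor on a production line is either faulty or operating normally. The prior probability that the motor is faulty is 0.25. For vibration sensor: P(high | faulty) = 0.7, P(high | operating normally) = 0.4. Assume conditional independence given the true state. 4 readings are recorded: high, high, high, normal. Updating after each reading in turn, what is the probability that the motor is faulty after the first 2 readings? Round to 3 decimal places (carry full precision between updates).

0.505

After 'high': P(faulty) = 0.7·0.2500 / (0.7·0.2500 + 0.4·0.7500) ≈ 0.3684
After 'high': P(faulty) = 0.7·0.3684 / (0.7·0.3684 + 0.4·0.6316) ≈ 0.5052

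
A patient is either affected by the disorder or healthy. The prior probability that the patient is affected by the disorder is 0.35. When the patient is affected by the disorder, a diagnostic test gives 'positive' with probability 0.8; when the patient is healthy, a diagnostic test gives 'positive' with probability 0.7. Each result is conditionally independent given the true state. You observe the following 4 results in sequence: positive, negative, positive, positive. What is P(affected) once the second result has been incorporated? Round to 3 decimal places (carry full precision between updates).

After 'positive': P(affected) = 0.8·0.3500 / (0.8·0.3500 + 0.7·0.6500) ≈ 0.3810
After 'negative': P(affected) = 0.2·0.3810 / (0.2·0.3810 + 0.3·0.6190) ≈ 0.2909

0.291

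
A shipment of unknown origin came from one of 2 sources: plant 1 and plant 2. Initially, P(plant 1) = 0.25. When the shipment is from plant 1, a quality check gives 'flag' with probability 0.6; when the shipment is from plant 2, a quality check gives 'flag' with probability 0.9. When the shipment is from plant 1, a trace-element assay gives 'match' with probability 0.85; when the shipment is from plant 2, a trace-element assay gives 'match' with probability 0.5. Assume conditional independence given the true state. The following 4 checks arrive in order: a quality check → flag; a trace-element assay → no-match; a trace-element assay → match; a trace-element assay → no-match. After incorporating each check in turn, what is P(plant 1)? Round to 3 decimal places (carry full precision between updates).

Apply Bayes' rule sequentially, carrying P(plant 1) forward.
After a quality check='flag': P(plant 1) = 0.6·0.2500 / (0.6·0.2500 + 0.9·0.7500) ≈ 0.1818
After a trace-element assay='no-match': P(plant 1) = 0.15·0.1818 / (0.15·0.1818 + 0.5·0.8182) ≈ 0.0625
After a trace-element assay='match': P(plant 1) = 0.85·0.0625 / (0.85·0.0625 + 0.5·0.9375) ≈ 0.1018
After a trace-element assay='no-match': P(plant 1) = 0.15·0.1018 / (0.15·0.1018 + 0.5·0.8982) ≈ 0.0329

0.033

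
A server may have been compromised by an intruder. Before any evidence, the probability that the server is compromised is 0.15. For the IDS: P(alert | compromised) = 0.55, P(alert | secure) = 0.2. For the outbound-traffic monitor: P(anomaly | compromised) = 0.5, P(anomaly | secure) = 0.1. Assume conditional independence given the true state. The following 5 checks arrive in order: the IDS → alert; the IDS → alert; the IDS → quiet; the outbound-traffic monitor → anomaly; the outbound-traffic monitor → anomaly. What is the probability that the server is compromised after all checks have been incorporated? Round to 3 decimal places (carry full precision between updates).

After the IDS='alert': P(compromised) = 0.55·0.1500 / (0.55·0.1500 + 0.2·0.8500) ≈ 0.3267
After the IDS='alert': P(compromised) = 0.55·0.3267 / (0.55·0.3267 + 0.2·0.6733) ≈ 0.5717
After the IDS='quiet': P(compromised) = 0.45·0.5717 / (0.45·0.5717 + 0.8·0.4283) ≈ 0.4288
After the outbound-traffic monitor='anomaly': P(compromised) = 0.5·0.4288 / (0.5·0.4288 + 0.1·0.5712) ≈ 0.7896
After the outbound-traffic monitor='anomaly': P(compromised) = 0.5·0.7896 / (0.5·0.7896 + 0.1·0.2104) ≈ 0.9494

0.949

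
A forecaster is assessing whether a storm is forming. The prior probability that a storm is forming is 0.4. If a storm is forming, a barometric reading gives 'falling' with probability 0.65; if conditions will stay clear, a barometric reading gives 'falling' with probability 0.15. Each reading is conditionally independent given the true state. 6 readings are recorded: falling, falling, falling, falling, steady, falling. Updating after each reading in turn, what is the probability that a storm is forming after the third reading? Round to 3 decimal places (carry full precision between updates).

0.982

After 'falling': P(storm) = 0.65·0.4000 / (0.65·0.4000 + 0.15·0.6000) ≈ 0.7429
After 'falling': P(storm) = 0.65·0.7429 / (0.65·0.7429 + 0.15·0.2571) ≈ 0.9260
After 'falling': P(storm) = 0.65·0.9260 / (0.65·0.9260 + 0.15·0.0740) ≈ 0.9819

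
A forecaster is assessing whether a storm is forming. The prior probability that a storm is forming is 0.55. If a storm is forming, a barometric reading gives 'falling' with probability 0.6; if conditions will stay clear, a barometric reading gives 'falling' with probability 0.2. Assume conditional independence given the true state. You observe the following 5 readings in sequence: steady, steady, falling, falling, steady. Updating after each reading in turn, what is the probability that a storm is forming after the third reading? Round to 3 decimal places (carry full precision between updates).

0.478

After 'steady': P(storm) = 0.4·0.5500 / (0.4·0.5500 + 0.8·0.4500) ≈ 0.3793
After 'steady': P(storm) = 0.4·0.3793 / (0.4·0.3793 + 0.8·0.6207) ≈ 0.2340
After 'falling': P(storm) = 0.6·0.2340 / (0.6·0.2340 + 0.2·0.7660) ≈ 0.4783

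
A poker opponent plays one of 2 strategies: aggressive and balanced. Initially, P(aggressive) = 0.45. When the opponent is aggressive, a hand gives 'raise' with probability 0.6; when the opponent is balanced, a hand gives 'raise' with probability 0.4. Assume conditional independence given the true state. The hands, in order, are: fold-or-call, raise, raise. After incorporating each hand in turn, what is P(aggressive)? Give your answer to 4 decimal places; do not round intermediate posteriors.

After 'fold-or-call': P(aggressive) = 0.4·0.4500 / (0.4·0.4500 + 0.6·0.5500) ≈ 0.3529
After 'raise': P(aggressive) = 0.6·0.3529 / (0.6·0.3529 + 0.4·0.6471) ≈ 0.4500
After 'raise': P(aggressive) = 0.6·0.4500 / (0.6·0.4500 + 0.4·0.5500) ≈ 0.5510

0.5510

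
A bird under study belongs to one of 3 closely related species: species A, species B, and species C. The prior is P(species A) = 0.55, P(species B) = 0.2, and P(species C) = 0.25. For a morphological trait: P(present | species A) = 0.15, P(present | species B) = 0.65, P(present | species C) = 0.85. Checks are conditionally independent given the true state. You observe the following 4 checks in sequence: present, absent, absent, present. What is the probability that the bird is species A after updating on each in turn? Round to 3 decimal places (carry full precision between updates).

Each posterior becomes the prior for the next update.
After 'present': normaliser = 0.15·0.5500 + 0.65·0.2000 + 0.85·0.2500; P(species A) ≈ 0.1941, P(species B) ≈ 0.3059, P(species C) ≈ 0.5000
After 'absent': normaliser = 0.85·0.1941 + 0.35·0.3059 + 0.15·0.5000; P(species A) ≈ 0.4754, P(species B) ≈ 0.3085, P(species C) ≈ 0.2161
After 'absent': normaliser = 0.85·0.4754 + 0.35·0.3085 + 0.15·0.2161; P(species A) ≈ 0.7422, P(species B) ≈ 0.1983, P(species C) ≈ 0.0595
After 'present': normaliser = 0.15·0.7422 + 0.65·0.1983 + 0.85·0.0595; P(species A) ≈ 0.3828, P(species B) ≈ 0.4432, P(species C) ≈ 0.1740

0.383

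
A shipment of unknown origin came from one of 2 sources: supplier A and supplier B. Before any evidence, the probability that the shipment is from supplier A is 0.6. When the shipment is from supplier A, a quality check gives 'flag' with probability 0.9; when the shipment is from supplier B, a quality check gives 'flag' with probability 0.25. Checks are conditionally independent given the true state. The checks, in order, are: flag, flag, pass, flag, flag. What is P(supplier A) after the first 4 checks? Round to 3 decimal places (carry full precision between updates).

After 'flag': P(supplier A) = 0.9·0.6000 / (0.9·0.6000 + 0.25·0.4000) ≈ 0.8438
After 'flag': P(supplier A) = 0.9·0.8438 / (0.9·0.8438 + 0.25·0.1562) ≈ 0.9511
After 'pass': P(supplier A) = 0.1·0.9511 / (0.1·0.9511 + 0.75·0.0489) ≈ 0.7216
After 'flag': P(supplier A) = 0.9·0.7216 / (0.9·0.7216 + 0.25·0.2784) ≈ 0.9032

0.903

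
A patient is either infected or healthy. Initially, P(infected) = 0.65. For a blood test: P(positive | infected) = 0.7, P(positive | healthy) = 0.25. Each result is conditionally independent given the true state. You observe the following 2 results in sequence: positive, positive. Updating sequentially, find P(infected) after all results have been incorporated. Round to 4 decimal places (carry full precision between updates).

0.9357

Each posterior becomes the prior for the next update.
After 'positive': P(infected) = 0.7·0.6500 / (0.7·0.6500 + 0.25·0.3500) ≈ 0.8387
After 'positive': P(infected) = 0.7·0.8387 / (0.7·0.8387 + 0.25·0.1613) ≈ 0.9357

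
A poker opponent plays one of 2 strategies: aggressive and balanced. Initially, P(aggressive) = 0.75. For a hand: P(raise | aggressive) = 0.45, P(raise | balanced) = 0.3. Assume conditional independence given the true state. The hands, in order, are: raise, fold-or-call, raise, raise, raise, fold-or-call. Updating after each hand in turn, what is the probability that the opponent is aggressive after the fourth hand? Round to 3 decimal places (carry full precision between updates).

0.888

After 'raise': P(aggressive) = 0.45·0.7500 / (0.45·0.7500 + 0.3·0.2500) ≈ 0.8182
After 'fold-or-call': P(aggressive) = 0.55·0.8182 / (0.55·0.8182 + 0.7·0.1818) ≈ 0.7795
After 'raise': P(aggressive) = 0.45·0.7795 / (0.45·0.7795 + 0.3·0.2205) ≈ 0.8414
After 'raise': P(aggressive) = 0.45·0.8414 / (0.45·0.8414 + 0.3·0.1586) ≈ 0.8883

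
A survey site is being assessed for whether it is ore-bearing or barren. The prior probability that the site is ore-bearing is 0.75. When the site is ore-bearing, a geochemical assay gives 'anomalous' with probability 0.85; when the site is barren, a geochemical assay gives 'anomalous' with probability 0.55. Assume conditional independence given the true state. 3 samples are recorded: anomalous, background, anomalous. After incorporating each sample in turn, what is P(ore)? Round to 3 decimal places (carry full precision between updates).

0.705

Each posterior becomes the prior for the next update.
After 'anomalous': P(ore) = 0.85·0.7500 / (0.85·0.7500 + 0.55·0.2500) ≈ 0.8226
After 'background': P(ore) = 0.15·0.8226 / (0.15·0.8226 + 0.45·0.1774) ≈ 0.6071
After 'anomalous': P(ore) = 0.85·0.6071 / (0.85·0.6071 + 0.55·0.3929) ≈ 0.7049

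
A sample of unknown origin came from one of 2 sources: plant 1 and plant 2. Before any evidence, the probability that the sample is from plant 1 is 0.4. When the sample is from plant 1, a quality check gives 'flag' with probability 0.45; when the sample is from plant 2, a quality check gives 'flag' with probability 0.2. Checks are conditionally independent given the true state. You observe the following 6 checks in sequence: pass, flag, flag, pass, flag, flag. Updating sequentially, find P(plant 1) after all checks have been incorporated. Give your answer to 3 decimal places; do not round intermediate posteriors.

After 'pass': P(plant 1) = 0.55·0.4000 / (0.55·0.4000 + 0.8·0.6000) ≈ 0.3143
After 'flag': P(plant 1) = 0.45·0.3143 / (0.45·0.3143 + 0.2·0.6857) ≈ 0.5077
After 'flag': P(plant 1) = 0.45·0.5077 / (0.45·0.5077 + 0.2·0.4923) ≈ 0.6988
After 'pass': P(plant 1) = 0.55·0.6988 / (0.55·0.6988 + 0.8·0.3012) ≈ 0.6147
After 'flag': P(plant 1) = 0.45·0.6147 / (0.45·0.6147 + 0.2·0.3853) ≈ 0.7821
After 'flag': P(plant 1) = 0.45·0.7821 / (0.45·0.7821 + 0.2·0.2179) ≈ 0.8898

0.890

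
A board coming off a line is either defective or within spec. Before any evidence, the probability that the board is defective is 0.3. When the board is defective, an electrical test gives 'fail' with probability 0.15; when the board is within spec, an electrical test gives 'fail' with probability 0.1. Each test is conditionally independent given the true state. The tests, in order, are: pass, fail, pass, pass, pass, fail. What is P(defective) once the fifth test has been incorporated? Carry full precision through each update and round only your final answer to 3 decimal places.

After 'pass': P(defective) = 0.85·0.3000 / (0.85·0.3000 + 0.9·0.7000) ≈ 0.2881
After 'fail': P(defective) = 0.15·0.2881 / (0.15·0.2881 + 0.1·0.7119) ≈ 0.3778
After 'pass': P(defective) = 0.85·0.3778 / (0.85·0.3778 + 0.9·0.6222) ≈ 0.3644
After 'pass': P(defective) = 0.85·0.3644 / (0.85·0.3644 + 0.9·0.6356) ≈ 0.3513
After 'pass': P(defective) = 0.85·0.3513 / (0.85·0.3513 + 0.9·0.6487) ≈ 0.3384

0.338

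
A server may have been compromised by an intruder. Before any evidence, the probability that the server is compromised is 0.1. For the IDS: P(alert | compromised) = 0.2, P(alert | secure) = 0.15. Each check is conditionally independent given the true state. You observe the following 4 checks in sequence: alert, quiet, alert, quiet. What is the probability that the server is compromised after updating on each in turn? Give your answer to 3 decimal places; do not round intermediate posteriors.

0.149

After 'alert': P(compromised) = 0.2·0.1000 / (0.2·0.1000 + 0.15·0.9000) ≈ 0.1290
After 'quiet': P(compromised) = 0.8·0.1290 / (0.8·0.1290 + 0.85·0.8710) ≈ 0.1224
After 'alert': P(compromised) = 0.2·0.1224 / (0.2·0.1224 + 0.15·0.8776) ≈ 0.1568
After 'quiet': P(compromised) = 0.8·0.1568 / (0.8·0.1568 + 0.85·0.8432) ≈ 0.1489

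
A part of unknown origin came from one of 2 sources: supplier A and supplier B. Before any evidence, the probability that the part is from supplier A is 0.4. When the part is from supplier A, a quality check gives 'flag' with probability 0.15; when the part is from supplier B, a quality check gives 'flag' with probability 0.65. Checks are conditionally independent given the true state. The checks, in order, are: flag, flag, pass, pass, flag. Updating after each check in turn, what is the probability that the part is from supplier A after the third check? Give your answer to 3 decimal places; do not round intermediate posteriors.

After 'flag': P(supplier A) = 0.15·0.4000 / (0.15·0.4000 + 0.65·0.6000) ≈ 0.1333
After 'flag': P(supplier A) = 0.15·0.1333 / (0.15·0.1333 + 0.65·0.8667) ≈ 0.0343
After 'pass': P(supplier A) = 0.85·0.0343 / (0.85·0.0343 + 0.35·0.9657) ≈ 0.0794

0.079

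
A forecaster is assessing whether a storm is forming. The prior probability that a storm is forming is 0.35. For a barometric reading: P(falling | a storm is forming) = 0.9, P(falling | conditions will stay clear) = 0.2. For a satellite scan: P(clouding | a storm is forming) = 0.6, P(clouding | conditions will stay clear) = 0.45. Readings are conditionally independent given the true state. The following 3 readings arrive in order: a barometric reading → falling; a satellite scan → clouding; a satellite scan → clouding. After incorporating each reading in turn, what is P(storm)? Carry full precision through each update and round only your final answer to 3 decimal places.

0.812

After a barometric reading='falling': P(storm) = 0.9·0.3500 / (0.9·0.3500 + 0.2·0.6500) ≈ 0.7079
After a satellite scan='clouding': P(storm) = 0.6·0.7079 / (0.6·0.7079 + 0.45·0.2921) ≈ 0.7636
After a satellite scan='clouding': P(storm) = 0.6·0.7636 / (0.6·0.7636 + 0.45·0.2364) ≈ 0.8116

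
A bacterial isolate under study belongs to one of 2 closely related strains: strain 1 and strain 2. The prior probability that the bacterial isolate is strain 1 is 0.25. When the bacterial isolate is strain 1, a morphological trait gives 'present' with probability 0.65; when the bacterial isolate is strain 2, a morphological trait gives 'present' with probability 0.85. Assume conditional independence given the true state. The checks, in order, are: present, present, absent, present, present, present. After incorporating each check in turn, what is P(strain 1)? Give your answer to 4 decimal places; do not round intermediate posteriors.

After 'present': P(strain 1) = 0.65·0.2500 / (0.65·0.2500 + 0.85·0.7500) ≈ 0.2031
After 'present': P(strain 1) = 0.65·0.2031 / (0.65·0.2031 + 0.85·0.7969) ≈ 0.1631
After 'absent': P(strain 1) = 0.35·0.1631 / (0.35·0.1631 + 0.15·0.8369) ≈ 0.3126
After 'present': P(strain 1) = 0.65·0.3126 / (0.65·0.3126 + 0.85·0.6874) ≈ 0.2581
After 'present': P(strain 1) = 0.65·0.2581 / (0.65·0.2581 + 0.85·0.7419) ≈ 0.2101
After 'present': P(strain 1) = 0.65·0.2101 / (0.65·0.2101 + 0.85·0.7899) ≈ 0.1690

0.1690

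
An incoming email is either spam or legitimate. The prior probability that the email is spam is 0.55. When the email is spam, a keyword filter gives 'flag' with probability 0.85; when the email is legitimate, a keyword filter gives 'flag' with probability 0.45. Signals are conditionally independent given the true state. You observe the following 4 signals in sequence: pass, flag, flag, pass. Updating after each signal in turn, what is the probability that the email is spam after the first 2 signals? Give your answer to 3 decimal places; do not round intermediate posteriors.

After 'pass': P(spam) = 0.15·0.5500 / (0.15·0.5500 + 0.55·0.4500) ≈ 0.2500
After 'flag': P(spam) = 0.85·0.2500 / (0.85·0.2500 + 0.45·0.7500) ≈ 0.3864

0.386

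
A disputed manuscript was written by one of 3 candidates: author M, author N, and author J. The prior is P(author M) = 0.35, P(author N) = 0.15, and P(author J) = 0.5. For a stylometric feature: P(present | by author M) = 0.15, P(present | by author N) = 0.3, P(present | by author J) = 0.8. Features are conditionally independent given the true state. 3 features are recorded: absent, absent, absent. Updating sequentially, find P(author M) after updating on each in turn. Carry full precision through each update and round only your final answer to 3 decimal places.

0.795

Each posterior becomes the prior for the next update.
After 'absent': normaliser = 0.85·0.3500 + 0.7·0.1500 + 0.2·0.5000; P(author M) ≈ 0.5920, P(author N) ≈ 0.2090, P(author J) ≈ 0.1990
After 'absent': normaliser = 0.85·0.5920 + 0.7·0.2090 + 0.2·0.1990; P(author M) ≈ 0.7301, P(author N) ≈ 0.2122, P(author J) ≈ 0.0577
After 'absent': normaliser = 0.85·0.7301 + 0.7·0.2122 + 0.2·0.0577; P(author M) ≈ 0.7949, P(author N) ≈ 0.1903, P(author J) ≈ 0.0148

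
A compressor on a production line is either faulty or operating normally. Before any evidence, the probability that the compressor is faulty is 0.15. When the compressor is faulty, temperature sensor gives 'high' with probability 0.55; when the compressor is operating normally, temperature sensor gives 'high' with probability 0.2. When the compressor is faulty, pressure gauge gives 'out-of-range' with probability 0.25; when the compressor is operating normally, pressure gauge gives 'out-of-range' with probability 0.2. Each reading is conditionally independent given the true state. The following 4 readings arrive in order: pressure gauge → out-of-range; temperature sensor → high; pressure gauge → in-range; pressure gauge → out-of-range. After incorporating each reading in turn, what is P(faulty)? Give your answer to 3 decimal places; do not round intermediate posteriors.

0.416

After pressure gauge='out-of-range': P(faulty) = 0.25·0.1500 / (0.25·0.1500 + 0.2·0.8500) ≈ 0.1807
After temperature sensor='high': P(faulty) = 0.55·0.1807 / (0.55·0.1807 + 0.2·0.8193) ≈ 0.3776
After pressure gauge='in-range': P(faulty) = 0.75·0.3776 / (0.75·0.3776 + 0.8·0.6224) ≈ 0.3625
After pressure gauge='out-of-range': P(faulty) = 0.25·0.3625 / (0.25·0.3625 + 0.2·0.6375) ≈ 0.4155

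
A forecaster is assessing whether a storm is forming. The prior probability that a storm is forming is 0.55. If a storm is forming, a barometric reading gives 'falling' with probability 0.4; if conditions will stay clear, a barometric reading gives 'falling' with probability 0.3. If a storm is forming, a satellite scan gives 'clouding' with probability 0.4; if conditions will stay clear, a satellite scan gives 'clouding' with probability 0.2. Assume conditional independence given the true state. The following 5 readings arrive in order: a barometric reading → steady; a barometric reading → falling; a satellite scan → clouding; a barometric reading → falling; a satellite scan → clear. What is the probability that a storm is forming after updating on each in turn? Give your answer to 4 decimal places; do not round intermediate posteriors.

0.7364

After a barometric reading='steady': P(storm) = 0.6·0.5500 / (0.6·0.5500 + 0.7·0.4500) ≈ 0.5116
After a barometric reading='falling': P(storm) = 0.4·0.5116 / (0.4·0.5116 + 0.3·0.4884) ≈ 0.5828
After a satellite scan='clouding': P(storm) = 0.4·0.5828 / (0.4·0.5828 + 0.2·0.4172) ≈ 0.7364
After a barometric reading='falling': P(storm) = 0.4·0.7364 / (0.4·0.7364 + 0.3·0.2636) ≈ 0.7884
After a satellite scan='clear': P(storm) = 0.6·0.7884 / (0.6·0.7884 + 0.8·0.2116) ≈ 0.7364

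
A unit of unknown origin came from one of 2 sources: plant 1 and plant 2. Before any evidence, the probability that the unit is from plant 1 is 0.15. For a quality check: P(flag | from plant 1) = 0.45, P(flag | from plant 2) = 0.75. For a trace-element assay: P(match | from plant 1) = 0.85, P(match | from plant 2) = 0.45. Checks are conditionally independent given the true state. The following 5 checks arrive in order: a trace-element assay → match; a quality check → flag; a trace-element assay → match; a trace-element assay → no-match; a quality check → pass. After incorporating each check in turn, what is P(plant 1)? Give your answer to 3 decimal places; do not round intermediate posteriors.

0.185

After a trace-element assay='match': P(plant 1) = 0.85·0.1500 / (0.85·0.1500 + 0.45·0.8500) ≈ 0.2500
After a quality check='flag': P(plant 1) = 0.45·0.2500 / (0.45·0.2500 + 0.75·0.7500) ≈ 0.1667
After a trace-element assay='match': P(plant 1) = 0.85·0.1667 / (0.85·0.1667 + 0.45·0.8333) ≈ 0.2742
After a trace-element assay='no-match': P(plant 1) = 0.15·0.2742 / (0.15·0.2742 + 0.55·0.7258) ≈ 0.0934
After a quality check='pass': P(plant 1) = 0.55·0.0934 / (0.55·0.0934 + 0.25·0.9066) ≈ 0.1848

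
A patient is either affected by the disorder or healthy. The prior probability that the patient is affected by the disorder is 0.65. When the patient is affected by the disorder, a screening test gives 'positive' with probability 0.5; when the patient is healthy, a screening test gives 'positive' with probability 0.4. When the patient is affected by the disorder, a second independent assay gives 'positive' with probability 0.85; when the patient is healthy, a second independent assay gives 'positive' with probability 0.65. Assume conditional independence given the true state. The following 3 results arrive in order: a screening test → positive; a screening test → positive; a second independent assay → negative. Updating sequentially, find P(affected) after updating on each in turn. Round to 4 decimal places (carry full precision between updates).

After a screening test='positive': P(affected) = 0.5·0.6500 / (0.5·0.6500 + 0.4·0.3500) ≈ 0.6989
After a screening test='positive': P(affected) = 0.5·0.6989 / (0.5·0.6989 + 0.4·0.3011) ≈ 0.7437
After a second independent assay='negative': P(affected) = 0.15·0.7437 / (0.15·0.7437 + 0.35·0.2563) ≈ 0.5543

0.5543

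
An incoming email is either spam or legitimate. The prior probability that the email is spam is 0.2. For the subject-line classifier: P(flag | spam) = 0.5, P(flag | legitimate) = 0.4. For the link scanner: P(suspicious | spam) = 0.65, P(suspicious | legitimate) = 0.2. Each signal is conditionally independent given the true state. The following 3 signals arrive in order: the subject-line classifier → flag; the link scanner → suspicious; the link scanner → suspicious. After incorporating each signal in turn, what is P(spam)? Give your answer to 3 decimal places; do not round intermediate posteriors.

After the subject-line classifier='flag': P(spam) = 0.5·0.2000 / (0.5·0.2000 + 0.4·0.8000) ≈ 0.2381
After the link scanner='suspicious': P(spam) = 0.65·0.2381 / (0.65·0.2381 + 0.2·0.7619) ≈ 0.5039
After the link scanner='suspicious': P(spam) = 0.65·0.5039 / (0.65·0.5039 + 0.2·0.4961) ≈ 0.7675

0.767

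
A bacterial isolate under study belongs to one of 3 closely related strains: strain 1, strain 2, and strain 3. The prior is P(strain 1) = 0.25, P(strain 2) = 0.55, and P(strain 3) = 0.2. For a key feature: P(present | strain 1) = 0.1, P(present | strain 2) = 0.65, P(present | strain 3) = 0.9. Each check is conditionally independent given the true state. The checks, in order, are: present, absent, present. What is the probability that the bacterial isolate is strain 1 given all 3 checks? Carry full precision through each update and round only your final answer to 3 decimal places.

Apply Bayes' rule sequentially, carrying P(strain 1) forward.
After 'present': normaliser = 0.1·0.2500 + 0.65·0.5500 + 0.9·0.2000; P(strain 1) ≈ 0.0444, P(strain 2) ≈ 0.6356, P(strain 3) ≈ 0.3200
After 'absent': normaliser = 0.9·0.0444 + 0.35·0.6356 + 0.1·0.3200; P(strain 1) ≈ 0.1358, P(strain 2) ≈ 0.7555, P(strain 3) ≈ 0.1087
After 'present': normaliser = 0.1·0.1358 + 0.65·0.7555 + 0.9·0.1087; P(strain 1) ≈ 0.0225, P(strain 2) ≈ 0.8151, P(strain 3) ≈ 0.1624

0.023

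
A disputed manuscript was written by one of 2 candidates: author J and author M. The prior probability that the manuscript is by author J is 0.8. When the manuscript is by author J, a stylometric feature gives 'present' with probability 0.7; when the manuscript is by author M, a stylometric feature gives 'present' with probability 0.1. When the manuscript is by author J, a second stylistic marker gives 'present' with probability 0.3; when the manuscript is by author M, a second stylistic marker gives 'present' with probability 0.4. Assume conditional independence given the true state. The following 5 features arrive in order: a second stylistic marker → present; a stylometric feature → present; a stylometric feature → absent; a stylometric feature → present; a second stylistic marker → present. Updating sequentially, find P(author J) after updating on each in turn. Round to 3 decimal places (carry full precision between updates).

Apply Bayes' rule sequentially, carrying P(author J) forward.
After a second stylistic marker='present': P(author J) = 0.3·0.8000 / (0.3·0.8000 + 0.4·0.2000) ≈ 0.7500
After a stylometric feature='present': P(author J) = 0.7·0.7500 / (0.7·0.7500 + 0.1·0.2500) ≈ 0.9545
After a stylometric feature='absent': P(author J) = 0.3·0.9545 / (0.3·0.9545 + 0.9·0.0455) ≈ 0.8750
After a stylometric feature='present': P(author J) = 0.7·0.8750 / (0.7·0.8750 + 0.1·0.1250) ≈ 0.9800
After a second stylistic marker='present': P(author J) = 0.3·0.9800 / (0.3·0.9800 + 0.4·0.0200) ≈ 0.9735

0.974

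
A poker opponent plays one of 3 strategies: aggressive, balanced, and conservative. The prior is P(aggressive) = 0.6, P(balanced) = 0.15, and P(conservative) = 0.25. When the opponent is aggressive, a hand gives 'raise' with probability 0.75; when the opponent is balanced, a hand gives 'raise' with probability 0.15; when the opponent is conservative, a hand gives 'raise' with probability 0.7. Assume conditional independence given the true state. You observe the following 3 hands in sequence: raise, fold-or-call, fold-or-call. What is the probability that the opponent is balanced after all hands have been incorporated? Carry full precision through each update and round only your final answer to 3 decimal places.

After 'raise': normaliser = 0.75·0.6000 + 0.15·0.1500 + 0.7·0.2500; P(aggressive) ≈ 0.6950, P(balanced) ≈ 0.0347, P(conservative) ≈ 0.2703
After 'fold-or-call': normaliser = 0.25·0.6950 + 0.85·0.0347 + 0.3·0.2703; P(aggressive) ≈ 0.6110, P(balanced) ≈ 0.1039, P(conservative) ≈ 0.2851
After 'fold-or-call': normaliser = 0.25·0.6110 + 0.85·0.1039 + 0.3·0.2851; P(aggressive) ≈ 0.4677, P(balanced) ≈ 0.2703, P(conservative) ≈ 0.2619

0.270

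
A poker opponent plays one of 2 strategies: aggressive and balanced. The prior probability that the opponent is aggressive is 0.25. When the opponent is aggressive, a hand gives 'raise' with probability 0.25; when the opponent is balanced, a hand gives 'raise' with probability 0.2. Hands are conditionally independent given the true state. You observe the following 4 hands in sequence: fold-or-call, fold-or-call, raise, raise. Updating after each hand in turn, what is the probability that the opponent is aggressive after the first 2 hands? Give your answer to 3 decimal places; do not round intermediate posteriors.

After 'fold-or-call': P(aggressive) = 0.75·0.2500 / (0.75·0.2500 + 0.8·0.7500) ≈ 0.2381
After 'fold-or-call': P(aggressive) = 0.75·0.2381 / (0.75·0.2381 + 0.8·0.7619) ≈ 0.2266

0.227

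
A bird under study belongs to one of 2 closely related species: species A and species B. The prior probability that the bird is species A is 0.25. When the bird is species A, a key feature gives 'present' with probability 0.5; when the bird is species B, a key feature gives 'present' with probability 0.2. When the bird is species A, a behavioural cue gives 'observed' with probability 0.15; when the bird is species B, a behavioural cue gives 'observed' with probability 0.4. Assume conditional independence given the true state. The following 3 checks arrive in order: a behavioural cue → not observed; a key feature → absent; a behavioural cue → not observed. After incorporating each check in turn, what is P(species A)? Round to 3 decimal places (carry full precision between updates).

Each posterior becomes the prior for the next update.
After a behavioural cue='not observed': P(species A) = 0.85·0.2500 / (0.85·0.2500 + 0.6·0.7500) ≈ 0.3208
After a key feature='absent': P(species A) = 0.5·0.3208 / (0.5·0.3208 + 0.8·0.6792) ≈ 0.2279
After a behavioural cue='not observed': P(species A) = 0.85·0.2279 / (0.85·0.2279 + 0.6·0.7721) ≈ 0.2948

0.295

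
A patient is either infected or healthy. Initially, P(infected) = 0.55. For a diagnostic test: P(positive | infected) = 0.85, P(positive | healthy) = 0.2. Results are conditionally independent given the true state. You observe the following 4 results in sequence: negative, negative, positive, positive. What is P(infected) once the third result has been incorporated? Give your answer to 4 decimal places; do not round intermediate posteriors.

0.1544

After 'negative': P(infected) = 0.15·0.5500 / (0.15·0.5500 + 0.8·0.4500) ≈ 0.1864
After 'negative': P(infected) = 0.15·0.1864 / (0.15·0.1864 + 0.8·0.8136) ≈ 0.0412
After 'positive': P(infected) = 0.85·0.0412 / (0.85·0.0412 + 0.2·0.9588) ≈ 0.1544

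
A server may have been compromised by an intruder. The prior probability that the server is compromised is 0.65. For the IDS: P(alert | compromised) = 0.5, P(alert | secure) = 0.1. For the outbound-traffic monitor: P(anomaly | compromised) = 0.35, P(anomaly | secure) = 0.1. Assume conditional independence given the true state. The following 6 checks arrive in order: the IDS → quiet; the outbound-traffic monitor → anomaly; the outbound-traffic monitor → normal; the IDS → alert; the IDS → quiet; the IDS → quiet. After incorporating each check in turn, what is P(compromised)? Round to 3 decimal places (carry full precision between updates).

0.801

Apply Bayes' rule sequentially, carrying P(compromised) forward.
After the IDS='quiet': P(compromised) = 0.5·0.6500 / (0.5·0.6500 + 0.9·0.3500) ≈ 0.5078
After the outbound-traffic monitor='anomaly': P(compromised) = 0.35·0.5078 / (0.35·0.5078 + 0.1·0.4922) ≈ 0.7831
After the outbound-traffic monitor='normal': P(compromised) = 0.65·0.7831 / (0.65·0.7831 + 0.9·0.2169) ≈ 0.7228
After the IDS='alert': P(compromised) = 0.5·0.7228 / (0.5·0.7228 + 0.1·0.2772) ≈ 0.9288
After the IDS='quiet': P(compromised) = 0.5·0.9288 / (0.5·0.9288 + 0.9·0.0712) ≈ 0.8787
After the IDS='quiet': P(compromised) = 0.5·0.8787 / (0.5·0.8787 + 0.9·0.1213) ≈ 0.8010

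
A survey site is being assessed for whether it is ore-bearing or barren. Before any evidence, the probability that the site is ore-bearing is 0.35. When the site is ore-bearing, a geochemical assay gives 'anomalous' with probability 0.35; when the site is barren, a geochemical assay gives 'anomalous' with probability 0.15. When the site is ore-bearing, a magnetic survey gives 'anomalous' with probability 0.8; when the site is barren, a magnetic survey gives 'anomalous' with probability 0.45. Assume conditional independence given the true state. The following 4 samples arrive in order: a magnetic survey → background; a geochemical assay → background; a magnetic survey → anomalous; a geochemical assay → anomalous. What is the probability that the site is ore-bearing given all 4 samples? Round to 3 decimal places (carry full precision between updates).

0.383

Apply Bayes' rule sequentially, carrying P(ore) forward.
After a magnetic survey='background': P(ore) = 0.2·0.3500 / (0.2·0.3500 + 0.55·0.6500) ≈ 0.1637
After a geochemical assay='background': P(ore) = 0.65·0.1637 / (0.65·0.1637 + 0.85·0.8363) ≈ 0.1302
After a magnetic survey='anomalous': P(ore) = 0.8·0.1302 / (0.8·0.1302 + 0.45·0.8698) ≈ 0.2102
After a geochemical assay='anomalous': P(ore) = 0.35·0.2102 / (0.35·0.2102 + 0.15·0.7898) ≈ 0.3831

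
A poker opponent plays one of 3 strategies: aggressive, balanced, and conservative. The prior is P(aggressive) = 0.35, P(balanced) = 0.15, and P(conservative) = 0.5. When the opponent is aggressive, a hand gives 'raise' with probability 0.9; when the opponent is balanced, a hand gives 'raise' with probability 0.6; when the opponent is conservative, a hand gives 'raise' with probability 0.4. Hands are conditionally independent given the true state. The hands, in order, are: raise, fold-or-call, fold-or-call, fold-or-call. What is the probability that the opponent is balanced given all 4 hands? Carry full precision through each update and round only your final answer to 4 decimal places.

0.1169

Each posterior becomes the prior for the next update.
After 'raise': normaliser = 0.9·0.3500 + 0.6·0.1500 + 0.4·0.5000; P(aggressive) ≈ 0.5207, P(balanced) ≈ 0.1488, P(conservative) ≈ 0.3306
After 'fold-or-call': normaliser = 0.1·0.5207 + 0.4·0.1488 + 0.6·0.3306; P(aggressive) ≈ 0.1680, P(balanced) ≈ 0.1920, P(conservative) ≈ 0.6400
After 'fold-or-call': normaliser = 0.1·0.1680 + 0.4·0.1920 + 0.6·0.6400; P(aggressive) ≈ 0.0352, P(balanced) ≈ 0.1608, P(conservative) ≈ 0.8040
After 'fold-or-call': normaliser = 0.1·0.0352 + 0.4·0.1608 + 0.6·0.8040; P(aggressive) ≈ 0.0064, P(balanced) ≈ 0.1169, P(conservative) ≈ 0.8767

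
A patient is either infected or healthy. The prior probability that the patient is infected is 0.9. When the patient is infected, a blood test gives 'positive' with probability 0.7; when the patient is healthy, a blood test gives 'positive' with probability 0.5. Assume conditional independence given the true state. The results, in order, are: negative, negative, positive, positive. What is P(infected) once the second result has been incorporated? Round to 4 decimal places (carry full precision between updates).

After 'negative': P(infected) = 0.3·0.9000 / (0.3·0.9000 + 0.5·0.1000) ≈ 0.8438
After 'negative': P(infected) = 0.3·0.8438 / (0.3·0.8438 + 0.5·0.1562) ≈ 0.7642

0.7642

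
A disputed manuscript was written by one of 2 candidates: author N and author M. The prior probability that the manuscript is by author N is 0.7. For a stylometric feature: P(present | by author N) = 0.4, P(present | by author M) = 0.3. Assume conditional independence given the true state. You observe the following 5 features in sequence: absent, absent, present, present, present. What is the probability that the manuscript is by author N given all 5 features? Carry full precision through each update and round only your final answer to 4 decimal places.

0.8025

Apply Bayes' rule sequentially, carrying P(author N) forward.
After 'absent': P(author N) = 0.6·0.7000 / (0.6·0.7000 + 0.7·0.3000) ≈ 0.6667
After 'absent': P(author N) = 0.6·0.6667 / (0.6·0.6667 + 0.7·0.3333) ≈ 0.6316
After 'present': P(author N) = 0.4·0.6316 / (0.4·0.6316 + 0.3·0.3684) ≈ 0.6957
After 'present': P(author N) = 0.4·0.6957 / (0.4·0.6957 + 0.3·0.3043) ≈ 0.7529
After 'present': P(author N) = 0.4·0.7529 / (0.4·0.7529 + 0.3·0.2471) ≈ 0.8025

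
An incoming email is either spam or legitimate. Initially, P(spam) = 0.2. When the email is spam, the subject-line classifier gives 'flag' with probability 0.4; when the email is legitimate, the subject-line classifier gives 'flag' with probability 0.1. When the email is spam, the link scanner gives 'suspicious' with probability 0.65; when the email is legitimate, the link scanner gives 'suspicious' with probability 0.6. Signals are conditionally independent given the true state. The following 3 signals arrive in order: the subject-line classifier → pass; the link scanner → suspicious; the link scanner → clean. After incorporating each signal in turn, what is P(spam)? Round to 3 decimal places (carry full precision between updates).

0.136

After the subject-line classifier='pass': P(spam) = 0.6·0.2000 / (0.6·0.2000 + 0.9·0.8000) ≈ 0.1429
After the link scanner='suspicious': P(spam) = 0.65·0.1429 / (0.65·0.1429 + 0.6·0.8571) ≈ 0.1529
After the link scanner='clean': P(spam) = 0.35·0.1529 / (0.35·0.1529 + 0.4·0.8471) ≈ 0.1364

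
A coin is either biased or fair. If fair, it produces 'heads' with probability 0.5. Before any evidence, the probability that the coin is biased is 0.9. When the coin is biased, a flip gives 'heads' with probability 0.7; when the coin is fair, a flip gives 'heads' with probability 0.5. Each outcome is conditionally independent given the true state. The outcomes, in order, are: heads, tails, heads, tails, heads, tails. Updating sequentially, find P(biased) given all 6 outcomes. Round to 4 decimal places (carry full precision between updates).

0.8421

After 'heads': P(biased) = 0.7·0.9000 / (0.7·0.9000 + 0.5·0.1000) ≈ 0.9265
After 'tails': P(biased) = 0.3·0.9265 / (0.3·0.9265 + 0.5·0.0735) ≈ 0.8832
After 'heads': P(biased) = 0.7·0.8832 / (0.7·0.8832 + 0.5·0.1168) ≈ 0.9137
After 'tails': P(biased) = 0.3·0.9137 / (0.3·0.9137 + 0.5·0.0863) ≈ 0.8640
After 'heads': P(biased) = 0.7·0.8640 / (0.7·0.8640 + 0.5·0.1360) ≈ 0.8989
After 'tails': P(biased) = 0.3·0.8989 / (0.3·0.8989 + 0.5·0.1011) ≈ 0.8421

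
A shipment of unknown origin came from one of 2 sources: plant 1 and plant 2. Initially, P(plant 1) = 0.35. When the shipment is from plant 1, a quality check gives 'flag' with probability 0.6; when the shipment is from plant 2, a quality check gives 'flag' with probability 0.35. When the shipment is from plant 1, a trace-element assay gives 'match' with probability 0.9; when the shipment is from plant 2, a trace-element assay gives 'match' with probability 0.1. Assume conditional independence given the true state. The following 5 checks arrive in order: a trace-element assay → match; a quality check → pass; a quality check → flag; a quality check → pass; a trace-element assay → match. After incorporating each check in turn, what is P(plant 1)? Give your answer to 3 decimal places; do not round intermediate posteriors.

After a trace-element assay='match': P(plant 1) = 0.9·0.3500 / (0.9·0.3500 + 0.1·0.6500) ≈ 0.8289
After a quality check='pass': P(plant 1) = 0.4·0.8289 / (0.4·0.8289 + 0.65·0.1711) ≈ 0.7489
After a quality check='flag': P(plant 1) = 0.6·0.7489 / (0.6·0.7489 + 0.35·0.2511) ≈ 0.8364
After a quality check='pass': P(plant 1) = 0.4·0.8364 / (0.4·0.8364 + 0.65·0.1636) ≈ 0.7588
After a trace-element assay='match': P(plant 1) = 0.9·0.7588 / (0.9·0.7588 + 0.1·0.2412) ≈ 0.9659

0.966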